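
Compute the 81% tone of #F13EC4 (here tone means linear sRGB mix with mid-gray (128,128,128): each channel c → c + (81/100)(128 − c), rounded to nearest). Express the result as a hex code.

#F13EC4 is rgb(241, 62, 196).
Lerp each channel 81% toward 128:
  R: 241 + 0.81×(128−241) = 241 − 91.53 = 149.47 → 149
  G: 62 + 0.81×(128−62) = 62 + 53.46 = 115.46 → 115
  B: 196 − 55.08 = 140.92 → 141
rgb(149, 115, 141) = #95738D.

#95738D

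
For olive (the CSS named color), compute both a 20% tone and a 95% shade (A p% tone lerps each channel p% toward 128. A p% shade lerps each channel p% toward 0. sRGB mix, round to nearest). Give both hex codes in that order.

#80801A, #060600

CSS olive is rgb(128, 128, 0).
20% tone:
  R: 128 + 0 = 128 → 128
  G: 128 + 0 = 128 → 128
  B: 0 + 0.2×(128−0) = 0 + 25.6 = 25.6 → 26
  → #80801A
95% shade:
  R: 128 − 121.6 = 6.4 → 6
  G: 128 + 0.95×(0−128) = 128 − 121.6 = 6.4 → 6
  B: 0 + 0.95×(0−0) = 0 + 0 = 0 → 0
  → #060600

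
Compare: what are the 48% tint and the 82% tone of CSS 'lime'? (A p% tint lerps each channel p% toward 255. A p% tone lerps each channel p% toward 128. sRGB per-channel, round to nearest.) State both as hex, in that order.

#7aff7a, #699769

CSS lime is rgb(0, 255, 0).
48% tint:
  R: 0 + 0.48×(255−0) = 0 + 122.4 = 122.4 → 122
  G: 255 + 0.48×(255−255) = 255 + 0 = 255 → 255
  B: 0 + 122.4 = 122.4 → 122
  → #7aff7a
82% tone:
  R: 0 + 104.96 = 104.96 → 105
  G: 255 + 0.82×(128−255) = 255 − 104.14 = 150.86 → 151
  B: 0 + 0.82×(128−0) = 0 + 104.96 = 104.96 → 105
  → #699769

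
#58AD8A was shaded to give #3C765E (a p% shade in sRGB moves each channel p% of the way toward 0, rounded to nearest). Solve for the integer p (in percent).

32%

#58AD8A is rgb(88, 173, 138); #3C765E is rgb(60, 118, 94).
On the G channel (widest range): 118 ≈ 173 + (p/100)(0 − 173), so p ≈ 100×(118 − 173)/(0 − 173) = -5500/-173 = 31.79.
p = 32 reproduces all three channels after rounding.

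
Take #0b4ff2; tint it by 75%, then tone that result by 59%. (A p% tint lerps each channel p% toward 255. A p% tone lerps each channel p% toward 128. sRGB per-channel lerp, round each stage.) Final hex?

#9ba2b3

#0b4ff2 is rgb(11, 79, 242).
Lerp each channel 75% toward 255:
  R: 11 + 183 = 194 → 194
  G: 79 + 0.75×(255−79) = 79 + 132 = 211 → 211
  B: 242 + 9.75 = 251.75 → 252
After the tint: rgb(194, 211, 252) = #c2d3fc.
Per channel, c → c + 0.59(128 − c):
  R: 194 + 0.59×(128−194) = 194 − 38.94 = 155.06 → 155
  G: 211 + 0.59×(128−211) = 211 − 48.97 = 162.03 → 162
  B: 252 − 73.16 = 178.84 → 179
rgb(155, 162, 179) = #9ba2b3.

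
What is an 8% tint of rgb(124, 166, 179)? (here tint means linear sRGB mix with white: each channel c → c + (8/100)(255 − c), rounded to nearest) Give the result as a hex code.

Per channel, c → c + 0.08(255 − c):
  R: 124 + 10.48 = 134.48 → 134
  G: 166 + 0.08×(255−166) = 166 + 7.12 = 173.12 → 173
  B: 179 + 0.08×(255−179) = 179 + 6.08 = 185.08 → 185
rgb(134, 173, 185) = #86ADB9.

#86ADB9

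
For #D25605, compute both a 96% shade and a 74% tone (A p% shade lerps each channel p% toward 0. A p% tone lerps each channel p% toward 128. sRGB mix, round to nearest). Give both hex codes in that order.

#D25605 is rgb(210, 86, 5).
96% shade:
  R: 210 + 0.96×(0−210) = 210 − 201.6 = 8.4 → 8
  G: 86 + 0.96×(0−86) = 86 − 82.56 = 3.44 → 3
  B: 5 + 0.96×(0−5) = 5 − 4.8 = 0.2 → 0
  → #080300
74% tone:
  R: 210 − 60.68 = 149.32 → 149
  G: 86 + 31.08 = 117.08 → 117
  B: 5 + 0.74×(128−5) = 5 + 91.02 = 96.02 → 96
  → #957560

#080300, #957560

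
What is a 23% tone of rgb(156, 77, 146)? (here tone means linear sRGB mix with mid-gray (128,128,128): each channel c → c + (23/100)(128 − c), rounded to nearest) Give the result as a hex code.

#96598E

Per channel, c → c + 0.23(128 − c):
  R: 156 + 0.23×(128−156) = 156 − 6.44 = 149.56 → 150
  G: 77 + 0.23×(128−77) = 77 + 11.73 = 88.73 → 89
  B: 146 + 0.23×(128−146) = 146 − 4.14 = 141.86 → 142
rgb(150, 89, 142) = #96598E.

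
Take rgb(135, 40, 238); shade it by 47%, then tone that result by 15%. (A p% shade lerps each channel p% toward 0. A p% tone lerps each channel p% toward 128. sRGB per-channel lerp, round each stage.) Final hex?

Lerp each channel 47% toward 0:
  R: 135 + 0.47×(0−135) = 135 − 63.45 = 71.55 → 72
  G: 40 + 0.47×(0−40) = 40 − 18.8 = 21.2 → 21
  B: 238 + 0.47×(0−238) = 238 − 111.86 = 126.14 → 126
After the shade: rgb(72, 21, 126) = #48157e.
A 15% tone moves each channel 15% toward 128:
  R: 72 + 0.15×(128−72) = 72 + 8.4 = 80.4 → 80
  G: 21 + 16.05 = 37.05 → 37
  B: 126 + 0.15×(128−126) = 126 + 0.3 = 126.3 → 126
rgb(80, 37, 126) = #50257e.

#50257e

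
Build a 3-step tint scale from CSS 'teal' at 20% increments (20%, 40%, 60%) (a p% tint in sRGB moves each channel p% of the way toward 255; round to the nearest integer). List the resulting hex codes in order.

CSS teal is rgb(0, 128, 128).
20%: (0 + 51 = 51→51, 128 + 25.4 = 153.4→153, 128 + 25.4 = 153.4→153) → #339999
40%: (0 + 102 = 102→102, 128 + 50.8 = 178.8→179, 128 + 50.8 = 178.8→179) → #66B3B3
60%: (0 + 153 = 153→153, 128 + 76.2 = 204.2→204, 128 + 76.2 = 204.2→204) → #99CCCC

#339999, #66B3B3, #99CCCC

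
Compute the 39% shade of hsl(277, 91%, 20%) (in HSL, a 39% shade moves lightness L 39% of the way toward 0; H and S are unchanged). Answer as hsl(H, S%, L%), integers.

L moves 39% from 20 toward 0: 20 − 7.8 = 12.2 → 12.
H and S are unchanged.

hsl(277, 91%, 12%)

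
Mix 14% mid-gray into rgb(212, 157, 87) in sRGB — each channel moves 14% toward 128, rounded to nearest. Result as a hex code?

Lerp each channel 14% toward 128:
  R: 212 − 11.76 = 200.24 → 200
  G: 157 − 4.06 = 152.94 → 153
  B: 87 + 0.14×(128−87) = 87 + 5.74 = 92.74 → 93
rgb(200, 153, 93) = #C8995D.

#C8995D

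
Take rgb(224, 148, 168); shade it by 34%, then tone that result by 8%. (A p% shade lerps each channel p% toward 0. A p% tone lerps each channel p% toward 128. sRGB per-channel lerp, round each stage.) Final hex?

A 34% shade moves each channel 34% toward 0:
  R: 224 + 0.34×(0−224) = 224 − 76.16 = 147.84 → 148
  G: 148 + 0.34×(0−148) = 148 − 50.32 = 97.68 → 98
  B: 168 − 57.12 = 110.88 → 111
After the shade: rgb(148, 98, 111) = #94626f.
Per channel, c → c + 0.08(128 − c):
  R: 148 + 0.08×(128−148) = 148 − 1.6 = 146.4 → 146
  G: 98 + 2.4 = 100.4 → 100
  B: 111 + 1.36 = 112.36 → 112
rgb(146, 100, 112) = #926470.

#926470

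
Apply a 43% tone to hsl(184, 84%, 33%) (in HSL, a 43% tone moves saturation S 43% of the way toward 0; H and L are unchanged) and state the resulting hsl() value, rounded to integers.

S moves 43% from 84 toward 0: 84 − 36.12 = 47.88 → 48.
H and L are unchanged.

hsl(184, 48%, 33%)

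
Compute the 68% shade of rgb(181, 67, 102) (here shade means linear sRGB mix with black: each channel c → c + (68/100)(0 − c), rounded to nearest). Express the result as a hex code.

Lerp each channel 68% toward 0:
  R: 181 + 0.68×(0−181) = 181 − 123.08 = 57.92 → 58
  G: 67 + 0.68×(0−67) = 67 − 45.56 = 21.44 → 21
  B: 102 − 69.36 = 32.64 → 33
rgb(58, 21, 33) = #3a1521.

#3a1521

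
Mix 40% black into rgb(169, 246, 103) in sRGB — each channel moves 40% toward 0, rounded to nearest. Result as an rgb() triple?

rgb(101, 148, 62)

Lerp each channel 40% toward 0:
  R: 169 + 0.4×(0−169) = 169 − 67.6 = 101.4 → 101
  G: 246 − 98.4 = 147.6 → 148
  B: 103 − 41.2 = 61.8 → 62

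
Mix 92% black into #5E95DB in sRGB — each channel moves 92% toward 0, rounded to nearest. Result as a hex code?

#5E95DB is rgb(94, 149, 219).
Per channel, c → c + 0.92(0 − c):
  R: 94 − 86.48 = 7.52 → 8
  G: 149 + 0.92×(0−149) = 149 − 137.08 = 11.92 → 12
  B: 219 − 201.48 = 17.52 → 18
rgb(8, 12, 18) = #080C12.

#080C12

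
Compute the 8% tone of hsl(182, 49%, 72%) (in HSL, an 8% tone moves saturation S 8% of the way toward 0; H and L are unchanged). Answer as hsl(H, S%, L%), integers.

S moves 8% from 49 toward 0: 49 − 3.92 = 45.08 → 45.
H and L are unchanged.

hsl(182, 45%, 72%)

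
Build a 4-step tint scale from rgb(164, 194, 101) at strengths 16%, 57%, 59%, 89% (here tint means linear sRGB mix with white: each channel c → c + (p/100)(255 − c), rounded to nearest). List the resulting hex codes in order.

#b3cc7e, #d8e5bd, #dae6c0, #f5f8ee

16%: (164 + 14.56 = 178.56→179, 194 + 9.76 = 203.76→204, 101 + 24.64 = 125.64→126) → #b3cc7e
57%: (164 + 51.87 = 215.87→216, 194 + 34.77 = 228.77→229, 101 + 87.78 = 188.78→189) → #d8e5bd
59%: (164 + 53.69 = 217.69→218, 194 + 35.99 = 229.99→230, 101 + 90.86 = 191.86→192) → #dae6c0
89%: (164 + 80.99 = 244.99→245, 194 + 54.29 = 248.29→248, 101 + 137.06 = 238.06→238) → #f5f8ee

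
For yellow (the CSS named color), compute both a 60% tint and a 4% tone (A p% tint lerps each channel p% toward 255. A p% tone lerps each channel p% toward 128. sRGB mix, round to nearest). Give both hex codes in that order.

CSS yellow is rgb(255, 255, 0).
60% tint:
  R: 255 + 0 = 255 → 255
  G: 255 + 0 = 255 → 255
  B: 0 + 153 = 153 → 153
  → #ffff99
4% tone:
  R: 255 + 0.04×(128−255) = 255 − 5.08 = 249.92 → 250
  G: 255 − 5.08 = 249.92 → 250
  B: 0 + 5.12 = 5.12 → 5
  → #fafa05

#ffff99, #fafa05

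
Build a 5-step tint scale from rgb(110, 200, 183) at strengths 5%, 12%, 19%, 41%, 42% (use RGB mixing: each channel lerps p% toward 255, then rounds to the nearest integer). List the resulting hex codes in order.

#75cbbb, #7fcfc0, #8ad2c5, #a9dfd5, #abdfd5

5%: (110 + 7.25 = 117.25→117, 200 + 2.75 = 202.75→203, 183 + 3.6 = 186.6→187) → #75cbbb
12%: (110 + 17.4 = 127.4→127, 200 + 6.6 = 206.6→207, 183 + 8.64 = 191.64→192) → #7fcfc0
19%: (110 + 27.55 = 137.55→138, 200 + 10.45 = 210.45→210, 183 + 13.68 = 196.68→197) → #8ad2c5
41%: (110 + 59.45 = 169.45→169, 200 + 22.55 = 222.55→223, 183 + 29.52 = 212.52→213) → #a9dfd5
42%: (110 + 60.9 = 170.9→171, 200 + 23.1 = 223.1→223, 183 + 30.24 = 213.24→213) → #abdfd5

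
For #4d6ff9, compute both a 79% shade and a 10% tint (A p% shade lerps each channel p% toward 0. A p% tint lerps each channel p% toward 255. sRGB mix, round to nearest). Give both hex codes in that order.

#101734, #5f7dfa

#4d6ff9 is rgb(77, 111, 249).
79% shade:
  R: 77 + 0.79×(0−77) = 77 − 60.83 = 16.17 → 16
  G: 111 + 0.79×(0−111) = 111 − 87.69 = 23.31 → 23
  B: 249 + 0.79×(0−249) = 249 − 196.71 = 52.29 → 52
  → #101734
10% tint:
  R: 77 + 0.1×(255−77) = 77 + 17.8 = 94.8 → 95
  G: 111 + 0.1×(255−111) = 111 + 14.4 = 125.4 → 125
  B: 249 + 0.1×(255−249) = 249 + 0.6 = 249.6 → 250
  → #5f7dfa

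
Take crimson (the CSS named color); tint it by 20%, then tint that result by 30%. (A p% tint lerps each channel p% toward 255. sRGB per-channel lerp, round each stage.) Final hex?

#eb7b92

CSS crimson is rgb(220, 20, 60).
Lerp each channel 20% toward 255:
  R: 220 + 7 = 227 → 227
  G: 20 + 47 = 67 → 67
  B: 60 + 39 = 99 → 99
After the tint: rgb(227, 67, 99) = #e34363.
A 30% tint moves each channel 30% toward 255:
  R: 227 + 0.3×(255−227) = 227 + 8.4 = 235.4 → 235
  G: 67 + 56.4 = 123.4 → 123
  B: 99 + 46.8 = 145.8 → 146
rgb(235, 123, 146) = #eb7b92.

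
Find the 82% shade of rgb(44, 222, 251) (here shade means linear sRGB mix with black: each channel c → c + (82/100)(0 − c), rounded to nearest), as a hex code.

Lerp each channel 82% toward 0:
  R: 44 − 36.08 = 7.92 → 8
  G: 222 − 182.04 = 39.96 → 40
  B: 251 + 0.82×(0−251) = 251 − 205.82 = 45.18 → 45
rgb(8, 40, 45) = #08282D.

#08282D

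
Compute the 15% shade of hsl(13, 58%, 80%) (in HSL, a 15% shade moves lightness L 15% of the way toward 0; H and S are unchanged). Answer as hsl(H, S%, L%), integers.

hsl(13, 58%, 68%)

L moves 15% from 80 toward 0: 80 − 12 = 68 → 68.
H and S are unchanged.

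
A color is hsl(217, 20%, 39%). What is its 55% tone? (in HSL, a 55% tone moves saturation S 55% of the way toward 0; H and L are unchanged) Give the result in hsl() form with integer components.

S moves 55% from 20 toward 0: 20 − 11 = 9 → 9.
H and L are unchanged.

hsl(217, 9%, 39%)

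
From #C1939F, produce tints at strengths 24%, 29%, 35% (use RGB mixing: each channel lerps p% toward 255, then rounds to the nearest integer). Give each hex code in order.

#D0ADB6, #D3B2BB, #D7B9C1

#C1939F is rgb(193, 147, 159).
24%: (193 + 14.88 = 207.88→208, 147 + 25.92 = 172.92→173, 159 + 23.04 = 182.04→182) → #D0ADB6
29%: (193 + 17.98 = 210.98→211, 147 + 31.32 = 178.32→178, 159 + 27.84 = 186.84→187) → #D3B2BB
35%: (193 + 21.7 = 214.7→215, 147 + 37.8 = 184.8→185, 159 + 33.6 = 192.6→193) → #D7B9C1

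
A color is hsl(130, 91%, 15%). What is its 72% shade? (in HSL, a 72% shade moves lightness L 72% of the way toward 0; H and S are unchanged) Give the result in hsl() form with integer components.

L moves 72% from 15 toward 0: 15 − 10.8 = 4.2 → 4.
H and S are unchanged.

hsl(130, 91%, 4%)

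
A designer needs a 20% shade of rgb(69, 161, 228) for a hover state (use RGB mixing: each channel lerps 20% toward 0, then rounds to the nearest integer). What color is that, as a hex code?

A 20% shade moves each channel 20% toward 0:
  R: 69 − 13.8 = 55.2 → 55
  G: 161 + 0.2×(0−161) = 161 − 32.2 = 128.8 → 129
  B: 228 − 45.6 = 182.4 → 182
rgb(55, 129, 182) = #3781b6.

#3781b6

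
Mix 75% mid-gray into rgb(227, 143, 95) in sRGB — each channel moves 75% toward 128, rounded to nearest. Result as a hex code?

#998478

Lerp each channel 75% toward 128:
  R: 227 − 74.25 = 152.75 → 153
  G: 143 + 0.75×(128−143) = 143 − 11.25 = 131.75 → 132
  B: 95 + 0.75×(128−95) = 95 + 24.75 = 119.75 → 120
rgb(153, 132, 120) = #998478.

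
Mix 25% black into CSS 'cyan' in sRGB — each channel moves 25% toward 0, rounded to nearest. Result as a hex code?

#00BFBF

CSS cyan is rgb(0, 255, 255).
Lerp each channel 25% toward 0:
  R: 0 + 0.25×(0−0) = 0 + 0 = 0 → 0
  G: 255 − 63.75 = 191.25 → 191
  B: 255 + 0.25×(0−255) = 255 − 63.75 = 191.25 → 191
rgb(0, 191, 191) = #00BFBF.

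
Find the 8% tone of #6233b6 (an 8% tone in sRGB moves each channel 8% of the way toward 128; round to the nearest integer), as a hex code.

#6439b2

#6233b6 is rgb(98, 51, 182).
Per channel, c → c + 0.08(128 − c):
  R: 98 + 0.08×(128−98) = 98 + 2.4 = 100.4 → 100
  G: 51 + 0.08×(128−51) = 51 + 6.16 = 57.16 → 57
  B: 182 − 4.32 = 177.68 → 178
rgb(100, 57, 178) = #6439b2.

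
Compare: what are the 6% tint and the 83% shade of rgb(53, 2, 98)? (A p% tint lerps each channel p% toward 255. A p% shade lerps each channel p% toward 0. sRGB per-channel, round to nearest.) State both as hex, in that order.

#41116B, #090011

6% tint:
  R: 53 + 0.06×(255−53) = 53 + 12.12 = 65.12 → 65
  G: 2 + 15.18 = 17.18 → 17
  B: 98 + 9.42 = 107.42 → 107
  → #41116B
83% shade:
  R: 53 + 0.83×(0−53) = 53 − 43.99 = 9.01 → 9
  G: 2 + 0.83×(0−2) = 2 − 1.66 = 0.34 → 0
  B: 98 + 0.83×(0−98) = 98 − 81.34 = 16.66 → 17
  → #090011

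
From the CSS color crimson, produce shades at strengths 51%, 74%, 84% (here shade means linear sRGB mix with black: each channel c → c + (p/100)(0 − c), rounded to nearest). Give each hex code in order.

#6C0A1D, #390510, #23030A

CSS crimson is rgb(220, 20, 60).
51%: (220 − 112.2 = 107.8→108, 20 − 10.2 = 9.8→10, 60 − 30.6 = 29.4→29) → #6C0A1D
74%: (220 − 162.8 = 57.2→57, 20 − 14.8 = 5.2→5, 60 − 44.4 = 15.6→16) → #390510
84%: (220 − 184.8 = 35.2→35, 20 − 16.8 = 3.2→3, 60 − 50.4 = 9.6→10) → #23030A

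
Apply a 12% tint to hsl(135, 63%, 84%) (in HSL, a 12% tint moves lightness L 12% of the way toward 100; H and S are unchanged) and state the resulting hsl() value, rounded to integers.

L moves 12% from 84 toward 100: 84 + 1.92 = 85.92 → 86.
H and S are unchanged.

hsl(135, 63%, 86%)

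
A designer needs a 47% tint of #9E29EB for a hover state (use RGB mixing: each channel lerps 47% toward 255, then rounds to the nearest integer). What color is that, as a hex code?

#9E29EB is rgb(158, 41, 235).
Per channel, c → c + 0.47(255 − c):
  R: 158 + 0.47×(255−158) = 158 + 45.59 = 203.59 → 204
  G: 41 + 0.47×(255−41) = 41 + 100.58 = 141.58 → 142
  B: 235 + 9.4 = 244.4 → 244
rgb(204, 142, 244) = #CC8EF4.

#CC8EF4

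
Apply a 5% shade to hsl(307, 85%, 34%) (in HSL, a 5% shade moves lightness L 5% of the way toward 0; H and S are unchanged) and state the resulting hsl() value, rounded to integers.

hsl(307, 85%, 32%)

L moves 5% from 34 toward 0: 34 − 1.7 = 32.3 → 32.
H and S are unchanged.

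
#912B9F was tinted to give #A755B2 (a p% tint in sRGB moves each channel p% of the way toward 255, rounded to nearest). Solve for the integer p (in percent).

20%

#912B9F is rgb(145, 43, 159); #A755B2 is rgb(167, 85, 178).
On the G channel (widest range): 85 ≈ 43 + (p/100)(255 − 43), so p ≈ 100×(85 − 43)/(255 − 43) = 4200/212 = 19.81.
p = 20 reproduces all three channels after rounding.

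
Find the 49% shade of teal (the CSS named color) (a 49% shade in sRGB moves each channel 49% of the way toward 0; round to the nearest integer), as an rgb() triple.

CSS teal is rgb(0, 128, 128).
Per channel, c → c + 0.49(0 − c):
  R: 0 + 0.49×(0−0) = 0 + 0 = 0 → 0
  G: 128 + 0.49×(0−128) = 128 − 62.72 = 65.28 → 65
  B: 128 − 62.72 = 65.28 → 65

rgb(0, 65, 65)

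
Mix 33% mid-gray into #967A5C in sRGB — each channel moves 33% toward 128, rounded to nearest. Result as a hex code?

#967A5C is rgb(150, 122, 92).
Per channel, c → c + 0.33(128 − c):
  R: 150 − 7.26 = 142.74 → 143
  G: 122 + 1.98 = 123.98 → 124
  B: 92 + 0.33×(128−92) = 92 + 11.88 = 103.88 → 104
rgb(143, 124, 104) = #8F7C68.

#8F7C68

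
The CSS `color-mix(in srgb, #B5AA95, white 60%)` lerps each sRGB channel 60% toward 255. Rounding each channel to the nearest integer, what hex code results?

#E1DDD5

#B5AA95 is rgb(181, 170, 149).
A 60% tint moves each channel 60% toward 255:
  R: 181 + 44.4 = 225.4 → 225
  G: 170 + 0.6×(255−170) = 170 + 51 = 221 → 221
  B: 149 + 63.6 = 212.6 → 213
rgb(225, 221, 213) = #E1DDD5.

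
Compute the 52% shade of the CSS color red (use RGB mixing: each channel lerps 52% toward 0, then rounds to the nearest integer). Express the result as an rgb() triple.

CSS red is rgb(255, 0, 0).
A 52% shade moves each channel 52% toward 0:
  R: 255 + 0.52×(0−255) = 255 − 132.6 = 122.4 → 122
  G: 0 + 0 = 0 → 0
  B: 0 + 0.52×(0−0) = 0 + 0 = 0 → 0

rgb(122, 0, 0)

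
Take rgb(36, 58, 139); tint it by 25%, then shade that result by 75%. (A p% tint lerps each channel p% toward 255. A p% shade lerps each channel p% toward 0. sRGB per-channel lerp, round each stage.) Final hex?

#171B2A

A 25% tint moves each channel 25% toward 255:
  R: 36 + 0.25×(255−36) = 36 + 54.75 = 90.75 → 91
  G: 58 + 49.25 = 107.25 → 107
  B: 139 + 29 = 168 → 168
After the tint: rgb(91, 107, 168) = #5B6BA8.
Lerp each channel 75% toward 0:
  R: 91 + 0.75×(0−91) = 91 − 68.25 = 22.75 → 23
  G: 107 + 0.75×(0−107) = 107 − 80.25 = 26.75 → 27
  B: 168 + 0.75×(0−168) = 168 − 126 = 42 → 42
rgb(23, 27, 42) = #171B2A.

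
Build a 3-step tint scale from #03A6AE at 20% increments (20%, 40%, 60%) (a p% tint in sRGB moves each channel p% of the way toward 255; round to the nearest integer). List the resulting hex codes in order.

#03A6AE is rgb(3, 166, 174).
20%: (3 + 50.4 = 53.4→53, 166 + 17.8 = 183.8→184, 174 + 16.2 = 190.2→190) → #35B8BE
40%: (3 + 100.8 = 103.8→104, 166 + 35.6 = 201.6→202, 174 + 32.4 = 206.4→206) → #68CACE
60%: (3 + 151.2 = 154.2→154, 166 + 53.4 = 219.4→219, 174 + 48.6 = 222.6→223) → #9ADBDF

#35B8BE, #68CACE, #9ADBDF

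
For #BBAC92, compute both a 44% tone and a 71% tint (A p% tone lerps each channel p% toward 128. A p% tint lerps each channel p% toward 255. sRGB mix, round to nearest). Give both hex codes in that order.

#A1998A, #EBE7DF

#BBAC92 is rgb(187, 172, 146).
44% tone:
  R: 187 − 25.96 = 161.04 → 161
  G: 172 − 19.36 = 152.64 → 153
  B: 146 + 0.44×(128−146) = 146 − 7.92 = 138.08 → 138
  → #A1998A
71% tint:
  R: 187 + 48.28 = 235.28 → 235
  G: 172 + 58.93 = 230.93 → 231
  B: 146 + 77.39 = 223.39 → 223
  → #EBE7DF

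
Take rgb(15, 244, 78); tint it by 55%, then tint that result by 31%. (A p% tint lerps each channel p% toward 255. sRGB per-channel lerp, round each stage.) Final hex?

A 55% tint moves each channel 55% toward 255:
  R: 15 + 0.55×(255−15) = 15 + 132 = 147 → 147
  G: 244 + 6.05 = 250.05 → 250
  B: 78 + 0.55×(255−78) = 78 + 97.35 = 175.35 → 175
After the tint: rgb(147, 250, 175) = #93FAAF.
A 31% tint moves each channel 31% toward 255:
  R: 147 + 33.48 = 180.48 → 180
  G: 250 + 0.31×(255−250) = 250 + 1.55 = 251.55 → 252
  B: 175 + 0.31×(255−175) = 175 + 24.8 = 199.8 → 200
rgb(180, 252, 200) = #B4FCC8.

#B4FCC8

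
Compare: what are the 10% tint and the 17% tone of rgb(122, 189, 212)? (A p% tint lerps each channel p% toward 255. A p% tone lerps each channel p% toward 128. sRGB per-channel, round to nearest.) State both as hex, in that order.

10% tint:
  R: 122 + 0.1×(255−122) = 122 + 13.3 = 135.3 → 135
  G: 189 + 0.1×(255−189) = 189 + 6.6 = 195.6 → 196
  B: 212 + 0.1×(255−212) = 212 + 4.3 = 216.3 → 216
  → #87c4d8
17% tone:
  R: 122 + 0.17×(128−122) = 122 + 1.02 = 123.02 → 123
  G: 189 + 0.17×(128−189) = 189 − 10.37 = 178.63 → 179
  B: 212 − 14.28 = 197.72 → 198
  → #7bb3c6

#87c4d8, #7bb3c6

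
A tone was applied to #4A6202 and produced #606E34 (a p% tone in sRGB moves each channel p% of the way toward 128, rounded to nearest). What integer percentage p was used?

40%

#4A6202 is rgb(74, 98, 2); #606E34 is rgb(96, 110, 52).
On the B channel (widest range): 52 ≈ 2 + (p/100)(128 − 2), so p ≈ 100×(52 − 2)/(128 − 2) = 5000/126 = 39.68.
p = 40 reproduces all three channels after rounding.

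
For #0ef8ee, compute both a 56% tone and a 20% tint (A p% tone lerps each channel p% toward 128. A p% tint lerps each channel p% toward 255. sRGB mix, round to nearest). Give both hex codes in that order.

#4eb5b0, #3ef9f1

#0ef8ee is rgb(14, 248, 238).
56% tone:
  R: 14 + 0.56×(128−14) = 14 + 63.84 = 77.84 → 78
  G: 248 − 67.2 = 180.8 → 181
  B: 238 − 61.6 = 176.4 → 176
  → #4eb5b0
20% tint:
  R: 14 + 0.2×(255−14) = 14 + 48.2 = 62.2 → 62
  G: 248 + 1.4 = 249.4 → 249
  B: 238 + 0.2×(255−238) = 238 + 3.4 = 241.4 → 241
  → #3ef9f1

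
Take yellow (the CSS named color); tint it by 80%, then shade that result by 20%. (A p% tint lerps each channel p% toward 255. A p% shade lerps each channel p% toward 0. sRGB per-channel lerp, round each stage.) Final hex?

#cccca3

CSS yellow is rgb(255, 255, 0).
Lerp each channel 80% toward 255:
  R: 255 + 0.8×(255−255) = 255 + 0 = 255 → 255
  G: 255 + 0.8×(255−255) = 255 + 0 = 255 → 255
  B: 0 + 204 = 204 → 204
After the tint: rgb(255, 255, 204) = #ffffcc.
Per channel, c → c + 0.2(0 − c):
  R: 255 + 0.2×(0−255) = 255 − 51 = 204 → 204
  G: 255 − 51 = 204 → 204
  B: 204 − 40.8 = 163.2 → 163
rgb(204, 204, 163) = #cccca3.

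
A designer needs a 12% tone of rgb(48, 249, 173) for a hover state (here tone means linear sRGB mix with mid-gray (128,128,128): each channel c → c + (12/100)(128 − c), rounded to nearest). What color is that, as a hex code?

#3aeaa8

A 12% tone moves each channel 12% toward 128:
  R: 48 + 0.12×(128−48) = 48 + 9.6 = 57.6 → 58
  G: 249 − 14.52 = 234.48 → 234
  B: 173 + 0.12×(128−173) = 173 − 5.4 = 167.6 → 168
rgb(58, 234, 168) = #3aeaa8.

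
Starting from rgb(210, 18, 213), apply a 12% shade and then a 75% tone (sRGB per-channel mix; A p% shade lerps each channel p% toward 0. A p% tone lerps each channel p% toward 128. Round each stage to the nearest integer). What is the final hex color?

Per channel, c → c + 0.12(0 − c):
  R: 210 + 0.12×(0−210) = 210 − 25.2 = 184.8 → 185
  G: 18 + 0.12×(0−18) = 18 − 2.16 = 15.84 → 16
  B: 213 − 25.56 = 187.44 → 187
After the shade: rgb(185, 16, 187) = #b910bb.
Per channel, c → c + 0.75(128 − c):
  R: 185 − 42.75 = 142.25 → 142
  G: 16 + 0.75×(128−16) = 16 + 84 = 100 → 100
  B: 187 + 0.75×(128−187) = 187 − 44.25 = 142.75 → 143
rgb(142, 100, 143) = #8e648f.

#8e648f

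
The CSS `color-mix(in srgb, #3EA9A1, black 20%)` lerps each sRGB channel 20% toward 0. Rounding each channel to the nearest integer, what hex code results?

#3EA9A1 is rgb(62, 169, 161).
Per channel, c → c + 0.2(0 − c):
  R: 62 + 0.2×(0−62) = 62 − 12.4 = 49.6 → 50
  G: 169 + 0.2×(0−169) = 169 − 33.8 = 135.2 → 135
  B: 161 − 32.2 = 128.8 → 129
rgb(50, 135, 129) = #328781.

#328781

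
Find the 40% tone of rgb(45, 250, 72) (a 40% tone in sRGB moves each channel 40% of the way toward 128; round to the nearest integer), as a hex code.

#4EC95E

A 40% tone moves each channel 40% toward 128:
  R: 45 + 33.2 = 78.2 → 78
  G: 250 − 48.8 = 201.2 → 201
  B: 72 + 22.4 = 94.4 → 94
rgb(78, 201, 94) = #4EC95E.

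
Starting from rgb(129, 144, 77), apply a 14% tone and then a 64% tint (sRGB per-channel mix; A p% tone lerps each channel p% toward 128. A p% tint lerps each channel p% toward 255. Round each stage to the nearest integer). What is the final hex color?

Lerp each channel 14% toward 128:
  R: 129 − 0.14 = 128.86 → 129
  G: 144 + 0.14×(128−144) = 144 − 2.24 = 141.76 → 142
  B: 77 + 0.14×(128−77) = 77 + 7.14 = 84.14 → 84
After the tone: rgb(129, 142, 84) = #818e54.
Per channel, c → c + 0.64(255 − c):
  R: 129 + 80.64 = 209.64 → 210
  G: 142 + 72.32 = 214.32 → 214
  B: 84 + 0.64×(255−84) = 84 + 109.44 = 193.44 → 193
rgb(210, 214, 193) = #d2d6c1.

#d2d6c1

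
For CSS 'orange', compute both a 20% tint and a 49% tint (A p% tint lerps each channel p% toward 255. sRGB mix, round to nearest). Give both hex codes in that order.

CSS orange is rgb(255, 165, 0).
20% tint:
  R: 255 + 0.2×(255−255) = 255 + 0 = 255 → 255
  G: 165 + 18 = 183 → 183
  B: 0 + 0.2×(255−0) = 0 + 51 = 51 → 51
  → #FFB733
49% tint:
  R: 255 + 0.49×(255−255) = 255 + 0 = 255 → 255
  G: 165 + 0.49×(255−165) = 165 + 44.1 = 209.1 → 209
  B: 0 + 0.49×(255−0) = 0 + 124.95 = 124.95 → 125
  → #FFD17D

#FFB733, #FFD17D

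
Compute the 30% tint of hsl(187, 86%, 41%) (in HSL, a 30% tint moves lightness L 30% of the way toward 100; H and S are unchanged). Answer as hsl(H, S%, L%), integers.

hsl(187, 86%, 59%)

L moves 30% from 41 toward 100: 41 + 17.7 = 58.7 → 59.
H and S are unchanged.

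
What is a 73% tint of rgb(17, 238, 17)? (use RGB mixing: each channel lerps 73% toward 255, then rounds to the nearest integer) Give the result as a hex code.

Per channel, c → c + 0.73(255 − c):
  R: 17 + 173.74 = 190.74 → 191
  G: 238 + 0.73×(255−238) = 238 + 12.41 = 250.41 → 250
  B: 17 + 0.73×(255−17) = 17 + 173.74 = 190.74 → 191
rgb(191, 250, 191) = #bffabf.

#bffabf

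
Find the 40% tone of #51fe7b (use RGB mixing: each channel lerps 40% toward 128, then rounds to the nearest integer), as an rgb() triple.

#51fe7b is rgb(81, 254, 123).
Per channel, c → c + 0.4(128 − c):
  R: 81 + 0.4×(128−81) = 81 + 18.8 = 99.8 → 100
  G: 254 + 0.4×(128−254) = 254 − 50.4 = 203.6 → 204
  B: 123 + 0.4×(128−123) = 123 + 2 = 125 → 125

rgb(100, 204, 125)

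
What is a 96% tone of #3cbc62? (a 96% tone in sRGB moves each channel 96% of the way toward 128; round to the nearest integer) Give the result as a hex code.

#3cbc62 is rgb(60, 188, 98).
A 96% tone moves each channel 96% toward 128:
  R: 60 + 0.96×(128−60) = 60 + 65.28 = 125.28 → 125
  G: 188 + 0.96×(128−188) = 188 − 57.6 = 130.4 → 130
  B: 98 + 28.8 = 126.8 → 127
rgb(125, 130, 127) = #7d827f.

#7d827f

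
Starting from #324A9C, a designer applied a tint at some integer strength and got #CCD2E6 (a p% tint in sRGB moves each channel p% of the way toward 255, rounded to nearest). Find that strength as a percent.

75%

#324A9C is rgb(50, 74, 156); #CCD2E6 is rgb(204, 210, 230).
On the R channel (widest range): 204 ≈ 50 + (p/100)(255 − 50), so p ≈ 100×(204 − 50)/(255 − 50) = 15400/205 = 75.12.
p = 75 reproduces all three channels after rounding.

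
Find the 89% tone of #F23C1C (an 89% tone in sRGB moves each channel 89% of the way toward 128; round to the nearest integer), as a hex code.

#8D7975

#F23C1C is rgb(242, 60, 28).
Per channel, c → c + 0.89(128 − c):
  R: 242 + 0.89×(128−242) = 242 − 101.46 = 140.54 → 141
  G: 60 + 0.89×(128−60) = 60 + 60.52 = 120.52 → 121
  B: 28 + 0.89×(128−28) = 28 + 89 = 117 → 117
rgb(141, 121, 117) = #8D7975.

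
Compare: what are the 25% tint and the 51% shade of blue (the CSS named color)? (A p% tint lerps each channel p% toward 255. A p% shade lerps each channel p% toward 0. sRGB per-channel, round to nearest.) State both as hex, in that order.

CSS blue is rgb(0, 0, 255).
25% tint:
  R: 0 + 63.75 = 63.75 → 64
  G: 0 + 0.25×(255−0) = 0 + 63.75 = 63.75 → 64
  B: 255 + 0.25×(255−255) = 255 + 0 = 255 → 255
  → #4040FF
51% shade:
  R: 0 + 0 = 0 → 0
  G: 0 + 0.51×(0−0) = 0 + 0 = 0 → 0
  B: 255 + 0.51×(0−255) = 255 − 130.05 = 124.95 → 125
  → #00007D

#4040FF, #00007D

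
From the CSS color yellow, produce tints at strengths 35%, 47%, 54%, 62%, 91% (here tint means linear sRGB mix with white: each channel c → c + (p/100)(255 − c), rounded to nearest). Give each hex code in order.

#FFFF59, #FFFF78, #FFFF8A, #FFFF9E, #FFFFE8

CSS yellow is rgb(255, 255, 0).
35%: (255→255, 255→255, 0 + 89.25 = 89.25→89) → #FFFF59
47%: (255→255, 255→255, 0 + 119.85 = 119.85→120) → #FFFF78
54%: (255→255, 255→255, 0 + 137.7 = 137.7→138) → #FFFF8A
62%: (255→255, 255→255, 0 + 158.1 = 158.1→158) → #FFFF9E
91%: (255→255, 255→255, 0 + 232.05 = 232.05→232) → #FFFFE8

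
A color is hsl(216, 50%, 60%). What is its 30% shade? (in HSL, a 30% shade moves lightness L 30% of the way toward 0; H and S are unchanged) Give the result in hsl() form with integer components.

L moves 30% from 60 toward 0: 60 − 18 = 42 → 42.
H and S are unchanged.

hsl(216, 50%, 42%)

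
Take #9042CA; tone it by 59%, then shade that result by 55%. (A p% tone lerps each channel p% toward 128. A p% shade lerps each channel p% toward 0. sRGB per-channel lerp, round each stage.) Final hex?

#9042CA is rgb(144, 66, 202).
Per channel, c → c + 0.59(128 − c):
  R: 144 + 0.59×(128−144) = 144 − 9.44 = 134.56 → 135
  G: 66 + 0.59×(128−66) = 66 + 36.58 = 102.58 → 103
  B: 202 + 0.59×(128−202) = 202 − 43.66 = 158.34 → 158
After the tone: rgb(135, 103, 158) = #87679E.
A 55% shade moves each channel 55% toward 0:
  R: 135 − 74.25 = 60.75 → 61
  G: 103 − 56.65 = 46.35 → 46
  B: 158 + 0.55×(0−158) = 158 − 86.9 = 71.1 → 71
rgb(61, 46, 71) = #3D2E47.

#3D2E47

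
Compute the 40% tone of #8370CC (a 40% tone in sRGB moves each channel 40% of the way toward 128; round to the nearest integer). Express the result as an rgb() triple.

rgb(130, 118, 174)

#8370CC is rgb(131, 112, 204).
Lerp each channel 40% toward 128:
  R: 131 + 0.4×(128−131) = 131 − 1.2 = 129.8 → 130
  G: 112 + 0.4×(128−112) = 112 + 6.4 = 118.4 → 118
  B: 204 + 0.4×(128−204) = 204 − 30.4 = 173.6 → 174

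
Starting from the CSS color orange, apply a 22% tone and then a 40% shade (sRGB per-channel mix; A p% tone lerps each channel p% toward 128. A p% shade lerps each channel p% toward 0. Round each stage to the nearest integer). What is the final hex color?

#885E11

CSS orange is rgb(255, 165, 0).
Per channel, c → c + 0.22(128 − c):
  R: 255 + 0.22×(128−255) = 255 − 27.94 = 227.06 → 227
  G: 165 + 0.22×(128−165) = 165 − 8.14 = 156.86 → 157
  B: 0 + 0.22×(128−0) = 0 + 28.16 = 28.16 → 28
After the tone: rgb(227, 157, 28) = #E39D1C.
Lerp each channel 40% toward 0:
  R: 227 + 0.4×(0−227) = 227 − 90.8 = 136.2 → 136
  G: 157 − 62.8 = 94.2 → 94
  B: 28 + 0.4×(0−28) = 28 − 11.2 = 16.8 → 17
rgb(136, 94, 17) = #885E11.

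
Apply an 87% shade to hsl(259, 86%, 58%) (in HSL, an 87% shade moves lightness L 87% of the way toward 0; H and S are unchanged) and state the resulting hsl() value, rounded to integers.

hsl(259, 86%, 8%)

L moves 87% from 58 toward 0: 58 − 50.46 = 7.54 → 8.
H and S are unchanged.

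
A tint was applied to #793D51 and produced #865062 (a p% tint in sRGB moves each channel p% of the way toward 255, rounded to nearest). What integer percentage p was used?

10%

#793D51 is rgb(121, 61, 81); #865062 is rgb(134, 80, 98).
On the G channel (widest range): 80 ≈ 61 + (p/100)(255 − 61), so p ≈ 100×(80 − 61)/(255 − 61) = 1900/194 = 9.79.
p = 10 reproduces all three channels after rounding.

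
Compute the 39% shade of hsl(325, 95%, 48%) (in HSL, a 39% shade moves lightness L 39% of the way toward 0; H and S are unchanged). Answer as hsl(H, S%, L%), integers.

hsl(325, 95%, 29%)

L moves 39% from 48 toward 0: 48 − 18.72 = 29.28 → 29.
H and S are unchanged.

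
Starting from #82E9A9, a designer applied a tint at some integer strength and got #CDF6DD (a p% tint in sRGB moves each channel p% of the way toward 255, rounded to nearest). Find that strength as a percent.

#82E9A9 is rgb(130, 233, 169); #CDF6DD is rgb(205, 246, 221).
On the R channel (widest range): 205 ≈ 130 + (p/100)(255 − 130), so p ≈ 100×(205 − 130)/(255 − 130) = 7500/125 = 60.00.
p = 60 reproduces all three channels after rounding.

60%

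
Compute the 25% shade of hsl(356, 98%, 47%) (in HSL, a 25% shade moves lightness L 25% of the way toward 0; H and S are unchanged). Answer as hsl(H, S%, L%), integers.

hsl(356, 98%, 35%)

L moves 25% from 47 toward 0: 47 − 11.75 = 35.25 → 35.
H and S are unchanged.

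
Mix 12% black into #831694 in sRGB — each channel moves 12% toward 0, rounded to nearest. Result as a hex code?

#731382

#831694 is rgb(131, 22, 148).
A 12% shade moves each channel 12% toward 0:
  R: 131 + 0.12×(0−131) = 131 − 15.72 = 115.28 → 115
  G: 22 − 2.64 = 19.36 → 19
  B: 148 + 0.12×(0−148) = 148 − 17.76 = 130.24 → 130
rgb(115, 19, 130) = #731382.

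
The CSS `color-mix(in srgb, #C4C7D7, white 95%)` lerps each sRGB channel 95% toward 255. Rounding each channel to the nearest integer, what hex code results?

#C4C7D7 is rgb(196, 199, 215).
A 95% tint moves each channel 95% toward 255:
  R: 196 + 56.05 = 252.05 → 252
  G: 199 + 53.2 = 252.2 → 252
  B: 215 + 38 = 253 → 253
rgb(252, 252, 253) = #FCFCFD.

#FCFCFD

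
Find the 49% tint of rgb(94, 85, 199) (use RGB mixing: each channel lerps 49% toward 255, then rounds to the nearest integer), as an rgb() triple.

rgb(173, 168, 226)

A 49% tint moves each channel 49% toward 255:
  R: 94 + 0.49×(255−94) = 94 + 78.89 = 172.89 → 173
  G: 85 + 83.3 = 168.3 → 168
  B: 199 + 27.44 = 226.44 → 226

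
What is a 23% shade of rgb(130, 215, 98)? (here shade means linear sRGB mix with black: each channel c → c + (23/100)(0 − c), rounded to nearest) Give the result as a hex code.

A 23% shade moves each channel 23% toward 0:
  R: 130 + 0.23×(0−130) = 130 − 29.9 = 100.1 → 100
  G: 215 − 49.45 = 165.55 → 166
  B: 98 + 0.23×(0−98) = 98 − 22.54 = 75.46 → 75
rgb(100, 166, 75) = #64A64B.

#64A64B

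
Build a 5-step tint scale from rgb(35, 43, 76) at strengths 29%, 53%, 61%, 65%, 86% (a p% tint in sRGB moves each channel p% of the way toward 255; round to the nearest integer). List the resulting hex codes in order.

29%: (35 + 63.8 = 98.8→99, 43 + 61.48 = 104.48→104, 76 + 51.91 = 127.91→128) → #636880
53%: (35 + 116.6 = 151.6→152, 43 + 112.36 = 155.36→155, 76 + 94.87 = 170.87→171) → #989BAB
61%: (35 + 134.2 = 169.2→169, 43 + 129.32 = 172.32→172, 76 + 109.19 = 185.19→185) → #A9ACB9
65%: (35 + 143 = 178→178, 43 + 137.8 = 180.8→181, 76 + 116.35 = 192.35→192) → #B2B5C0
86%: (35 + 189.2 = 224.2→224, 43 + 182.32 = 225.32→225, 76 + 153.94 = 229.94→230) → #E0E1E6

#636880, #989BAB, #A9ACB9, #B2B5C0, #E0E1E6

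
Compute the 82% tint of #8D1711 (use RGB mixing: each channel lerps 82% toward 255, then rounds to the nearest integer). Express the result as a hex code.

#EAD5D4

#8D1711 is rgb(141, 23, 17).
An 82% tint moves each channel 82% toward 255:
  R: 141 + 0.82×(255−141) = 141 + 93.48 = 234.48 → 234
  G: 23 + 190.24 = 213.24 → 213
  B: 17 + 0.82×(255−17) = 17 + 195.16 = 212.16 → 212
rgb(234, 213, 212) = #EAD5D4.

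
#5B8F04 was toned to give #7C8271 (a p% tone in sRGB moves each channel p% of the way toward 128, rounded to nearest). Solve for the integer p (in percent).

88%

#5B8F04 is rgb(91, 143, 4); #7C8271 is rgb(124, 130, 113).
On the B channel (widest range): 113 ≈ 4 + (p/100)(128 − 4), so p ≈ 100×(113 − 4)/(128 − 4) = 10900/124 = 87.90.
p = 88 reproduces all three channels after rounding.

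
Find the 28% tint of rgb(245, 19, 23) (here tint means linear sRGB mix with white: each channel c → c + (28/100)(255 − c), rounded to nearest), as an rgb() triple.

Per channel, c → c + 0.28(255 − c):
  R: 245 + 0.28×(255−245) = 245 + 2.8 = 247.8 → 248
  G: 19 + 0.28×(255−19) = 19 + 66.08 = 85.08 → 85
  B: 23 + 64.96 = 87.96 → 88

rgb(248, 85, 88)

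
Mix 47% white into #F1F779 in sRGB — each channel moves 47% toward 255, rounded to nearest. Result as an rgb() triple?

#F1F779 is rgb(241, 247, 121).
Per channel, c → c + 0.47(255 − c):
  R: 241 + 6.58 = 247.58 → 248
  G: 247 + 3.76 = 250.76 → 251
  B: 121 + 0.47×(255−121) = 121 + 62.98 = 183.98 → 184

rgb(248, 251, 184)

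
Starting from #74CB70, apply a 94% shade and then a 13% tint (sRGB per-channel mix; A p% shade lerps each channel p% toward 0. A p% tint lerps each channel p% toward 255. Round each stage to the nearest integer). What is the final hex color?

#272C27

#74CB70 is rgb(116, 203, 112).
A 94% shade moves each channel 94% toward 0:
  R: 116 + 0.94×(0−116) = 116 − 109.04 = 6.96 → 7
  G: 203 − 190.82 = 12.18 → 12
  B: 112 − 105.28 = 6.72 → 7
After the shade: rgb(7, 12, 7) = #070C07.
Lerp each channel 13% toward 255:
  R: 7 + 32.24 = 39.24 → 39
  G: 12 + 0.13×(255−12) = 12 + 31.59 = 43.59 → 44
  B: 7 + 0.13×(255−7) = 7 + 32.24 = 39.24 → 39
rgb(39, 44, 39) = #272C27.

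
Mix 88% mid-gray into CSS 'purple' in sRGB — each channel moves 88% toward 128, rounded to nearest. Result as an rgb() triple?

rgb(128, 113, 128)

CSS purple is rgb(128, 0, 128).
Per channel, c → c + 0.88(128 − c):
  R: 128 + 0.88×(128−128) = 128 + 0 = 128 → 128
  G: 0 + 0.88×(128−0) = 0 + 112.64 = 112.64 → 113
  B: 128 + 0 = 128 → 128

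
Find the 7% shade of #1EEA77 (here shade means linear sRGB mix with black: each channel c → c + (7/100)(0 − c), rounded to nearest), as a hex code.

#1CDA6F

#1EEA77 is rgb(30, 234, 119).
Lerp each channel 7% toward 0:
  R: 30 − 2.1 = 27.9 → 28
  G: 234 + 0.07×(0−234) = 234 − 16.38 = 217.62 → 218
  B: 119 + 0.07×(0−119) = 119 − 8.33 = 110.67 → 111
rgb(28, 218, 111) = #1CDA6F.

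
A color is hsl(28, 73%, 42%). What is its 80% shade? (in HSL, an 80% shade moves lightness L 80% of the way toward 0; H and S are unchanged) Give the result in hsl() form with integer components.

hsl(28, 73%, 8%)

L moves 80% from 42 toward 0: 42 − 33.6 = 8.4 → 8.
H and S are unchanged.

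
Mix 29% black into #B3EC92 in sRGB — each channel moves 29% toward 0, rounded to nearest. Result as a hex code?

#7FA868

#B3EC92 is rgb(179, 236, 146).
Per channel, c → c + 0.29(0 − c):
  R: 179 − 51.91 = 127.09 → 127
  G: 236 − 68.44 = 167.56 → 168
  B: 146 + 0.29×(0−146) = 146 − 42.34 = 103.66 → 104
rgb(127, 168, 104) = #7FA868.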